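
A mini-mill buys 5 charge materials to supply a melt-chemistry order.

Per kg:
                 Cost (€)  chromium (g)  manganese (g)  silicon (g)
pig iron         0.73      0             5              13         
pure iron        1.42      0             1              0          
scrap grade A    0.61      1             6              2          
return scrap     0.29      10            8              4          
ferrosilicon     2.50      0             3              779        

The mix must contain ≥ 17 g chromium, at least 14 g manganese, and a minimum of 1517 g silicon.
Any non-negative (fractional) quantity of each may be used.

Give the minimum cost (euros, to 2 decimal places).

This is a linear program. Let x1 = kg of pig iron, x2 = kg of pure iron, x3 = kg of scrap grade A, x4 = kg of return scrap, x5 = kg of ferrosilicon.
Minimize 0.73x1 + 1.42x2 + 0.61x3 + 0.29x4 + 2.5x5 s.t.:
  1x3 + 10x4 ≥ 17   (chromium)
  5x1 + 1x2 + 6x3 + 8x4 + 3x5 ≥ 14   (manganese)
  13x1 + 2x3 + 4x4 + 779x5 ≥ 1517   (silicon)
  x1, x2, x3, x4, x5 ≥ 0.
The cheapest feasible vertex uses only return scrap, ferrosilicon; pig iron, pure iron, scrap grade A are not used. The chromium and silicon requirements are met with equality.
Optimal quantities: return scrap = 1.7 kg, ferrosilicon = 1.939 kg.
Hence cost = 0.29·1.7 + 2.5·1.939 = €5.3405.

€5.34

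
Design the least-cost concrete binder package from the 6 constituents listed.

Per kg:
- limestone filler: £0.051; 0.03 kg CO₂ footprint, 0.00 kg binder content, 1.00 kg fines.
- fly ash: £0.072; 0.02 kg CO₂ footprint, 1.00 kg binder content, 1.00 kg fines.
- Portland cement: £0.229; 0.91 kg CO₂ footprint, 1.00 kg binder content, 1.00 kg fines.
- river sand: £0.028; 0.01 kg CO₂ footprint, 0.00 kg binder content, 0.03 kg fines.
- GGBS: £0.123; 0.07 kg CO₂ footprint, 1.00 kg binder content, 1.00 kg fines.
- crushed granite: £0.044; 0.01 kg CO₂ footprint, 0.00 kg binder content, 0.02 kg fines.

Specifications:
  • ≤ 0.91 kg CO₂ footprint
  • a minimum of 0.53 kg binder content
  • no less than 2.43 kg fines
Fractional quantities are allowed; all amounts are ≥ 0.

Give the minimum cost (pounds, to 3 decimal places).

Treat it as an LP. Let x1 = kg of limestone filler, x2 = kg of fly ash, x3 = kg of Portland cement, x4 = kg of river sand, x5 = kg of GGBS, x6 = kg of crushed granite.
Minimise 0.051x1 + 0.072x2 + 0.229x3 + 0.028x4 + 0.123x5 + 0.044x6 s.t.:
  0.03x1 + 0.02x2 + 0.91x3 + 0.01x4 + 0.07x5 + 0.01x6 ≤ 0.91   (CO₂ footprint)
  1x2 + 1x3 + 1x5 ≥ 0.53   (binder content)
  1x1 + 1x2 + 1x3 + 0.03x4 + 1x5 + 0.02x6 ≥ 2.43   (fines)
  x1, x2, x3, x4, x5, x6 ≥ 0.
At the optimum only limestone filler, fly ash are positive (Portland cement, river sand, GGBS, crushed granite = 0). Binding constraints: binder content and fines.
So limestone filler = 1.9 kg, fly ash = 0.53 kg.
Total cost: 0.051·1.9 + 0.072·0.53 = 0.13506.

£0.135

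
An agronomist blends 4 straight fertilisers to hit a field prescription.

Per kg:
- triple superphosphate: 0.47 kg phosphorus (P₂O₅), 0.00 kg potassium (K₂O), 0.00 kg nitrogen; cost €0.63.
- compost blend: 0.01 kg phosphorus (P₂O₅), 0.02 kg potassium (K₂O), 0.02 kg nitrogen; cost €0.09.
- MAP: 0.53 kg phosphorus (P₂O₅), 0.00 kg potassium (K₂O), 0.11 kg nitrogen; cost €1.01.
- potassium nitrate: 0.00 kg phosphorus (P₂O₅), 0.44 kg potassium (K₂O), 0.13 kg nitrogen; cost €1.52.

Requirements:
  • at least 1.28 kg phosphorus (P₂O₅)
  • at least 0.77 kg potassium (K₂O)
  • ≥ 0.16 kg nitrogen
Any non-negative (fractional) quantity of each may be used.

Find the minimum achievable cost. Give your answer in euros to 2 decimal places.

€4.38

Set it up as a linear program. Let x1 = kg of triple superphosphate, x2 = kg of compost blend, x3 = kg of MAP, x4 = kg of potassium nitrate.
Minimize 0.63x1 + 0.09x2 + 1.01x3 + 1.52x4 with:
  0.47x1 + 0.01x2 + 0.53x3 ≥ 1.28   (phosphorus (P₂O₅))
  0.02x2 + 0.44x4 ≥ 0.77   (potassium (K₂O))
  0.02x2 + 0.11x3 + 0.13x4 ≥ 0.16   (nitrogen)
  x1, x2, x3, x4 ≥ 0.
The cheapest feasible vertex uses only triple superphosphate, potassium nitrate; compost blend, MAP are not used. The phosphorus (P₂O₅) and potassium (K₂O) requirements are met with equality.
Solving gives x1 = 2.723, x4 = 1.75.
Total cost: 0.63·2.723 + 1.52·1.75 = 4.3755.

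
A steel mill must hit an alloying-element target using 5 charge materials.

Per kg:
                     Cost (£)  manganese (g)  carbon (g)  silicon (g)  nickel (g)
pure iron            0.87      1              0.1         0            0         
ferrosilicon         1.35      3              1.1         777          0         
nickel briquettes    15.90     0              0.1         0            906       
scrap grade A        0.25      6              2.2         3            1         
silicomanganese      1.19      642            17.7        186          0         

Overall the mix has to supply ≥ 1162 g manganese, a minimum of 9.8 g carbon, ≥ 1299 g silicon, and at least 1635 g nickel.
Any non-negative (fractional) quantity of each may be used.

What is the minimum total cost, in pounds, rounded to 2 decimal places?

£32.51

This is a linear program. Let x1 = kg of pure iron, x2 = kg of ferrosilicon, x3 = kg of nickel briquettes, x4 = kg of scrap grade A, x5 = kg of silicomanganese.
Minimize 0.87x1 + 1.35x2 + 15.9x3 + 0.25x4 + 1.19x5 with:
  1x1 + 3x2 + 6x4 + 642x5 ≥ 1162   (manganese)
  0.1x1 + 1.1x2 + 0.1x3 + 2.2x4 + 17.7x5 ≥ 9.8   (carbon)
  777x2 + 3x4 + 186x5 ≥ 1299   (silicon)
  906x3 + 1x4 ≥ 1635   (nickel)
  x1, x2, x3, x4, x5 ≥ 0.
The minimum-cost mix takes nothing from pure iron, scrap grade A — only ferrosilicon, nickel briquettes, silicomanganese. Binding constraints: manganese, silicon, nickel.
So ferrosilicon = 1.2399 kg, nickel briquettes = 1.8046 kg, silicomanganese = 1.8042 kg.
Cost = 1.35·1.2399 + 15.9·1.8046 + 1.19·1.8042 = 32.5140.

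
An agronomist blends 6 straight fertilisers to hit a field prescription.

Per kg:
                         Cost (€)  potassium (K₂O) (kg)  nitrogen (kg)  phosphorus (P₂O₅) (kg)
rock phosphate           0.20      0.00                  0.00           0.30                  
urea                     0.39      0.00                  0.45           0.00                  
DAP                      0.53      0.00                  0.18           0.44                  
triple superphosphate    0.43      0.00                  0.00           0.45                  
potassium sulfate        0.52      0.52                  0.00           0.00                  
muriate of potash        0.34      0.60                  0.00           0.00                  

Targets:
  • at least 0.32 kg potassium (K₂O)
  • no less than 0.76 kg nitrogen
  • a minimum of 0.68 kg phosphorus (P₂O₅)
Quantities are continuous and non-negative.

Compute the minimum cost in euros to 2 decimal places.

This is a linear program. Let x1 = kg of rock phosphate, x2 = kg of urea, x3 = kg of DAP, x4 = kg of triple superphosphate, x5 = kg of potassium sulfate, x6 = kg of muriate of potash.
Minimize 0.2x1 + 0.39x2 + 0.53x3 + 0.43x4 + 0.52x5 + 0.34x6 subject to:
  0.52x5 + 0.6x6 ≥ 0.32   (potassium (K₂O))
  0.45x2 + 0.18x3 ≥ 0.76   (nitrogen)
  0.3x1 + 0.44x3 + 0.45x4 ≥ 0.68   (phosphorus (P₂O₅))
  x1, x2, x3, x4, x5, x6 ≥ 0.
The optimal basis is {rock phosphate, urea, muriate of potash}; DAP, triple superphosphate, potassium sulfate drop out. There the potassium (K₂O), nitrogen, phosphorus (P₂O₅) constraints are tight.
Solving gives x1 = 2.267, x2 = 1.689, x6 = 0.5333.
Total cost: 0.2·2.267 + 0.39·1.689 + 0.34·0.5333 = 1.2934.

€1.29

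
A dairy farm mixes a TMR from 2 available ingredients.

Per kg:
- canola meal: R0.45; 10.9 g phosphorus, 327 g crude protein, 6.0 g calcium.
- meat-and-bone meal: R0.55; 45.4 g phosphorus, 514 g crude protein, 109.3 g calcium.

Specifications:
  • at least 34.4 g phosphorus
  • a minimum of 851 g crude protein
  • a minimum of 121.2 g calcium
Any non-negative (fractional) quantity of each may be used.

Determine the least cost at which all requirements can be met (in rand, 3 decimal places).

R0.911

Let x1 = kg of canola meal, x2 = kg of meat-and-bone meal.
Minimise 0.45x1 + 0.55x2 s.t.:
  10.9x1 + 45.4x2 ≥ 34.4   (phosphorus)
  327x1 + 514x2 ≥ 851   (crude protein)
  6x1 + 109.3x2 ≥ 121.2   (calcium)
  x1, x2 ≥ 0.
The optimal basis is {meat-and-bone meal}; canola meal drops out. The crude protein requirement is met with equality.
That vertex is x2 = 1.656.
Cost = 0.55·1.656 = 0.91080.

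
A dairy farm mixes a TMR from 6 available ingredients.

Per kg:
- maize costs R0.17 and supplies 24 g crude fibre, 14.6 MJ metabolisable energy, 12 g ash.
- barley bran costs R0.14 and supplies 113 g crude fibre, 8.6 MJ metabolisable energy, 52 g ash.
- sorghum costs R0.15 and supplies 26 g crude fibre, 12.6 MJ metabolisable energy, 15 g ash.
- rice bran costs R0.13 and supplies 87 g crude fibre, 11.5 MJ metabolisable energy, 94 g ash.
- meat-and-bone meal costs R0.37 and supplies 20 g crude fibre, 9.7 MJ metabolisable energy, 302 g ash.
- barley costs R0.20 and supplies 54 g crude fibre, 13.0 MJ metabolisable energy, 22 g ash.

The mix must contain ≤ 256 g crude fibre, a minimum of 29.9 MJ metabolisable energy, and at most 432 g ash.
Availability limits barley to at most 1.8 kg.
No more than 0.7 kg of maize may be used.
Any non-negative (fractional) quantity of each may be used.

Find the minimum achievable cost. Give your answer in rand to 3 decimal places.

This is a linear program. Let x1 = kg of maize, x2 = kg of barley bran, x3 = kg of sorghum, x4 = kg of rice bran, x5 = kg of meat-and-bone meal, x6 = kg of barley.
min 0.17x1 + 0.14x2 + 0.15x3 + 0.13x4 + 0.37x5 + 0.2x6 subject to:
  24x1 + 113x2 + 26x3 + 87x4 + 20x5 + 54x6 ≤ 256   (crude fibre)
  14.6x1 + 8.6x2 + 12.6x3 + 11.5x4 + 9.7x5 + 13x6 ≥ 29.9   (metabolisable energy)
  12x1 + 52x2 + 15x3 + 94x4 + 302x5 + 22x6 ≤ 432   (ash)
  x6 ≤ 1.8
  x1 ≤ 0.7
  x1, x2, x3, x4, x5, x6 ≥ 0.
The cheapest feasible vertex uses only rice bran; maize, barley bran, sorghum, meat-and-bone meal, barley are not used. Binding constraint: metabolisable energy.
That vertex is x4 = 2.6.
Cost = 0.13·2.6 = 0.33800.

R0.338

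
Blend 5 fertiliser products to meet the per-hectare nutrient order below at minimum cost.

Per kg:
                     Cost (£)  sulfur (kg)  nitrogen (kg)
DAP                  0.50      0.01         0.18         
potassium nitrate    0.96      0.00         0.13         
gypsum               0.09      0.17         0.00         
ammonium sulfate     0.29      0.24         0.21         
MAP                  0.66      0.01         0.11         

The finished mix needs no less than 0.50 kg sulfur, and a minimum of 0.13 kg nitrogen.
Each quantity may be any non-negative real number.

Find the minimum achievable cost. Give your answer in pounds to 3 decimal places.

£0.366

Set it up as a linear program. Let x1 = kg of DAP, x2 = kg of potassium nitrate, x3 = kg of gypsum, x4 = kg of ammonium sulfate, x5 = kg of MAP.
Minimize 0.5x1 + 0.96x2 + 0.09x3 + 0.29x4 + 0.66x5 subject to:
  0.01x1 + 0.17x3 + 0.24x4 + 0.01x5 ≥ 0.5   (sulfur)
  0.18x1 + 0.13x2 + 0.21x4 + 0.11x5 ≥ 0.13   (nitrogen)
  x1, x2, x3, x4, x5 ≥ 0.
The optimal basis is {gypsum, ammonium sulfate}; DAP, potassium nitrate, MAP drop out. There the sulfur and nitrogen constraints are tight.
That vertex is x3 = 2.067, x4 = 0.619.
Hence cost = 0.09·2.067 + 0.29·0.619 = £0.36554.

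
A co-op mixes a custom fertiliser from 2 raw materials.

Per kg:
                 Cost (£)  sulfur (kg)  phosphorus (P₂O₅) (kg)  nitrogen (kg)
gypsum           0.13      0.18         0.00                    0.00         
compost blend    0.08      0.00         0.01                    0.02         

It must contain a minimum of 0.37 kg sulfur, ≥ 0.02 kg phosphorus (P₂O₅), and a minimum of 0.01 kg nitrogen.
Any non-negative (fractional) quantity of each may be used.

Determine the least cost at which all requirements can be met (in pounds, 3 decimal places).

£0.427

Let x1 = kg of gypsum, x2 = kg of compost blend.
Minimise 0.13x1 + 0.08x2 subject to:
  0.18x1 ≥ 0.37   (sulfur)
  0.01x2 ≥ 0.02   (phosphorus (P₂O₅))
  0.02x2 ≥ 0.01   (nitrogen)
  x1, x2 ≥ 0.
Both inputs are positive at the optimum. The sulfur and phosphorus (P₂O₅) requirements are met with equality.
That vertex is x1 = 2.056, x2 = 2.
Total cost: 0.13·2.056 + 0.08·2 = 0.42728.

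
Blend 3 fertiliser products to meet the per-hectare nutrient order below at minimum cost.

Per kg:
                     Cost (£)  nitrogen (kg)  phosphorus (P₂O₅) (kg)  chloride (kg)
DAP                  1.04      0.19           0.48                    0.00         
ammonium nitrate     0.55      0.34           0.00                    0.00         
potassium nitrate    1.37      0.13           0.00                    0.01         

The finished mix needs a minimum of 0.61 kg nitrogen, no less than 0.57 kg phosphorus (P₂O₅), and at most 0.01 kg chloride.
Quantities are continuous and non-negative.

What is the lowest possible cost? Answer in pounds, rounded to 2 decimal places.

£1.86

Treat it as an LP. Let x1 = kg of DAP, x2 = kg of ammonium nitrate, x3 = kg of potassium nitrate.
min 1.04x1 + 0.55x2 + 1.37x3 with:
  0.19x1 + 0.34x2 + 0.13x3 ≥ 0.61   (nitrogen)
  0.48x1 ≥ 0.57   (phosphorus (P₂O₅))
  0.01x3 ≤ 0.01   (chloride)
  x1, x2, x3 ≥ 0.
The minimum-cost mix takes nothing from potassium nitrate — only DAP, ammonium nitrate. The nitrogen and phosphorus (P₂O₅) requirements are met with equality.
That vertex is x1 = 1.188, x2 = 1.131.
Hence cost = 1.04·1.188 + 0.55·1.131 = £1.8576.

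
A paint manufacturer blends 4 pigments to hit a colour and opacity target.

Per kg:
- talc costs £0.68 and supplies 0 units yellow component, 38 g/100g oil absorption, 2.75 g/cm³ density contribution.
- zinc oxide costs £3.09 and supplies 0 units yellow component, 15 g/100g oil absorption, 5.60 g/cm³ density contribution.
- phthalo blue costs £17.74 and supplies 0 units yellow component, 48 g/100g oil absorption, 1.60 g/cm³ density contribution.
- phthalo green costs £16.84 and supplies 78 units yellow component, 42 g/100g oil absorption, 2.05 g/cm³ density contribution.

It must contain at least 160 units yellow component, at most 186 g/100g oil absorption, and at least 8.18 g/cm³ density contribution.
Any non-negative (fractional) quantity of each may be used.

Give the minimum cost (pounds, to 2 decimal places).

Let x1 = kg of talc, x2 = kg of zinc oxide, x3 = kg of phthalo blue, x4 = kg of phthalo green.
Minimise 0.68x1 + 3.09x2 + 17.74x3 + 16.84x4 s.t.:
  78x4 ≥ 160   (yellow component)
  38x1 + 15x2 + 48x3 + 42x4 ≤ 186   (oil absorption)
  2.75x1 + 5.6x2 + 1.6x3 + 2.05x4 ≥ 8.18   (density contribution)
  x1, x2, x3, x4 ≥ 0.
The minimum-cost mix takes nothing from zinc oxide, phthalo blue — only talc, phthalo green. There the yellow component and density contribution constraints are tight.
That vertex is x1 = 1.4454, x4 = 2.0513.
Hence cost = 0.68·1.4454 + 16.84·2.0513 = £35.5268.

£35.53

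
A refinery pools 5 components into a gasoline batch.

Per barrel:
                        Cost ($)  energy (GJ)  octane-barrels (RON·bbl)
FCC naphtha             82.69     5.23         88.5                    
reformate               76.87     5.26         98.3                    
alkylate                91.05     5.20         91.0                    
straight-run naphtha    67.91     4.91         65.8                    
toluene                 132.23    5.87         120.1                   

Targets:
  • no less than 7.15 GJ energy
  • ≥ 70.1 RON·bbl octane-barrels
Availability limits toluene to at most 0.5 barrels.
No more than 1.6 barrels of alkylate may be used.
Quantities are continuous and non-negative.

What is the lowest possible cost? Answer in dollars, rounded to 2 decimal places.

Let x1 = barrels of FCC naphtha, x2 = barrels of reformate, x3 = barrels of alkylate, x4 = barrels of straight-run naphtha, x5 = barrels of toluene.
min 82.69x1 + 76.87x2 + 91.05x3 + 67.91x4 + 132.23x5 s.t.:
  5.23x1 + 5.26x2 + 5.2x3 + 4.91x4 + 5.87x5 ≥ 7.15   (energy)
  88.5x1 + 98.3x2 + 91x3 + 65.8x4 + 120.1x5 ≥ 70.1   (octane-barrels)
  x5 ≤ 0.5
  x3 ≤ 1.6
  x1, x2, x3, x4, x5 ≥ 0.
The optimal basis is {straight-run naphtha}; FCC naphtha, reformate, alkylate, toluene drop out. Binding constraint: energy.
So straight-run naphtha = 1.4562 barrels.
Cost = 67.91·1.4562 = 98.8905.

$98.89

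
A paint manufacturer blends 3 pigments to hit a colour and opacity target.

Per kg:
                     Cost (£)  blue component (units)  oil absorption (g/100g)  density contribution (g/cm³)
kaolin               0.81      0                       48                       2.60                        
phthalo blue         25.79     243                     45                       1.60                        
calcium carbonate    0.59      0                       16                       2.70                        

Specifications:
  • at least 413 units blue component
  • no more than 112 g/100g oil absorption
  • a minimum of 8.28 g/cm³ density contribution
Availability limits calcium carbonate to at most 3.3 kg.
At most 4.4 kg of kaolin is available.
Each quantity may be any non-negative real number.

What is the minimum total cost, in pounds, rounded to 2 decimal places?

£45.05

Let x1 = kg of kaolin, x2 = kg of phthalo blue, x3 = kg of calcium carbonate.
Minimise 0.81x1 + 25.79x2 + 0.59x3 subject to:
  243x2 ≥ 413   (blue component)
  48x1 + 45x2 + 16x3 ≤ 112   (oil absorption)
  2.6x1 + 1.6x2 + 2.7x3 ≥ 8.28   (density contribution)
  x3 ≤ 3.3
  x1 ≤ 4.4
  x1, x2, x3 ≥ 0.
At the optimum only phthalo blue, calcium carbonate are positive (kaolin = 0). There the blue component and density contribution constraints are tight.
So phthalo blue = 1.6996 kg, calcium carbonate = 2.0595 kg.
Total cost: 25.79·1.6996 + 0.59·2.0595 = 45.0478.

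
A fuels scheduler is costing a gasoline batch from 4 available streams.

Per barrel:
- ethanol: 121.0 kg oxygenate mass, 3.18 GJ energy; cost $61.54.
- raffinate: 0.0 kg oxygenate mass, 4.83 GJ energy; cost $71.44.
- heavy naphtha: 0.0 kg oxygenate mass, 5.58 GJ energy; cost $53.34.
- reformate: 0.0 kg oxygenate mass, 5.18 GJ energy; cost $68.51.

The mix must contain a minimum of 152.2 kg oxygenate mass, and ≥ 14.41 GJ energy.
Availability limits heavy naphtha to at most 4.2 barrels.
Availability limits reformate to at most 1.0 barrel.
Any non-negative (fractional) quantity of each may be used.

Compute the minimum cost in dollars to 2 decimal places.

Treat it as an LP. Let x1 = barrels of ethanol, x2 = barrels of raffinate, x3 = barrels of heavy naphtha, x4 = barrels of reformate.
min 61.54x1 + 71.44x2 + 53.34x3 + 68.51x4 with:
  121x1 ≥ 152.2   (oxygenate mass)
  3.18x1 + 4.83x2 + 5.58x3 + 5.18x4 ≥ 14.41   (energy)
  x3 ≤ 4.2
  x4 ≤ 1
  x1, x2, x3, x4 ≥ 0.
The minimum-cost mix takes nothing from raffinate, reformate — only ethanol, heavy naphtha. Binding constraints: oxygenate mass and energy.
So ethanol = 1.2579 barrels, heavy naphtha = 1.8656 barrels.
Cost = 61.54·1.2579 + 53.34·1.8656 = 176.9223.

$176.92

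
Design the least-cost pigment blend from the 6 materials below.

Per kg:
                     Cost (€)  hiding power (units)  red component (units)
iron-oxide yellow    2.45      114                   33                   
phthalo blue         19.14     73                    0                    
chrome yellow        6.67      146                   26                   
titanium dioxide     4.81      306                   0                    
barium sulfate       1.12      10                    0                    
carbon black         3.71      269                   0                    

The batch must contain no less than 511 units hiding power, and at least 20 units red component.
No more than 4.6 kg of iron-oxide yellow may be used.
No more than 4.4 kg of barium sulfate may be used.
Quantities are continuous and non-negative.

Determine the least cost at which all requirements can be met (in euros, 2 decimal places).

Let x1 = kg of iron-oxide yellow, x2 = kg of phthalo blue, x3 = kg of chrome yellow, x4 = kg of titanium dioxide, x5 = kg of barium sulfate, x6 = kg of carbon black.
min 2.45x1 + 19.14x2 + 6.67x3 + 4.81x4 + 1.12x5 + 3.71x6 subject to:
  114x1 + 73x2 + 146x3 + 306x4 + 10x5 + 269x6 ≥ 511   (hiding power)
  33x1 + 26x3 ≥ 20   (red component)
  x1 ≤ 4.6
  x5 ≤ 4.4
  x1, x2, x3, x4, x5, x6 ≥ 0.
The minimum-cost mix takes nothing from phthalo blue, chrome yellow, titanium dioxide, barium sulfate — only iron-oxide yellow, carbon black. The hiding power and red component requirements are met with equality.
Solving gives x1 = 0.6061, x6 = 1.643.
Hence cost = 2.45·0.6061 + 3.71·1.643 = €7.5805.

€7.58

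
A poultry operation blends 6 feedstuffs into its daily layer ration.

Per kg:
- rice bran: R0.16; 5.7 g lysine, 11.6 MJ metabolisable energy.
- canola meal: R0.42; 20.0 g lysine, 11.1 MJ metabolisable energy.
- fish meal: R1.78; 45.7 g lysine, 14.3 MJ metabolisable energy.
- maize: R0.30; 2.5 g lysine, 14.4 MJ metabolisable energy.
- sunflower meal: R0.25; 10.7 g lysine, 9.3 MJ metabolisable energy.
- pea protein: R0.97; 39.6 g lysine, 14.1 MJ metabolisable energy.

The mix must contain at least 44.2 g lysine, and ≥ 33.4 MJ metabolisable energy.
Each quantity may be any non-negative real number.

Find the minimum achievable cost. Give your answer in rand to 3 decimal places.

This is a linear program. Let x1 = kg of rice bran, x2 = kg of canola meal, x3 = kg of fish meal, x4 = kg of maize, x5 = kg of sunflower meal, x6 = kg of pea protein.
min 0.16x1 + 0.42x2 + 1.78x3 + 0.3x4 + 0.25x5 + 0.97x6 with:
  5.7x1 + 20x2 + 45.7x3 + 2.5x4 + 10.7x5 + 39.6x6 ≥ 44.2   (lysine)
  11.6x1 + 11.1x2 + 14.3x3 + 14.4x4 + 9.3x5 + 14.1x6 ≥ 33.4   (metabolisable energy)
  x1, x2, x3, x4, x5, x6 ≥ 0.
The cheapest feasible vertex uses only rice bran, canola meal; fish meal, maize, sunflower meal, pea protein are not used. The lysine and metabolisable energy requirements are met with equality.
That vertex is x1 = 1.0513, x2 = 1.9104.
Cost = 0.16·1.0513 + 0.42·1.9104 = 0.97058.

R0.971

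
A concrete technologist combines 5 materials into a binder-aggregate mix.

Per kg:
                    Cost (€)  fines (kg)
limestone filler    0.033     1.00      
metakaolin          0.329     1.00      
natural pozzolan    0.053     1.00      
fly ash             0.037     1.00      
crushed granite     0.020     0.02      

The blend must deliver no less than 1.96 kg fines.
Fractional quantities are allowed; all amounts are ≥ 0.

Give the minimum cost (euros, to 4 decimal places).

Let x1 = kg of limestone filler, x2 = kg of metakaolin, x3 = kg of natural pozzolan, x4 = kg of fly ash, x5 = kg of crushed granite.
Minimise 0.033x1 + 0.329x2 + 0.053x3 + 0.037x4 + 0.02x5 s.t.:
  1x1 + 1x2 + 1x3 + 1x4 + 0.02x5 ≥ 1.96   (fines)
  x1, x2, x3, x4, x5 ≥ 0.
The minimum-cost mix takes nothing from metakaolin, natural pozzolan, fly ash, crushed granite — only limestone filler. Binding constraint: fines.
Solving gives x1 = 1.96.
Objective = 0.033·1.96 = 0.064680.

€0.0647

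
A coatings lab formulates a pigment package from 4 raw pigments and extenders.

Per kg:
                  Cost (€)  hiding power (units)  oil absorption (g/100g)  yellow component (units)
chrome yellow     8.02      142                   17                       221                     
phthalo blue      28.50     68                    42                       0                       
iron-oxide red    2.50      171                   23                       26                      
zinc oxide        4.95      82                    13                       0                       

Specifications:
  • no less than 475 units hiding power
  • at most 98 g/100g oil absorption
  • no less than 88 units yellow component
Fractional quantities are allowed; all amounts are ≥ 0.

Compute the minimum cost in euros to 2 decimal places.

Set it up as a linear program. Let x1 = kg of chrome yellow, x2 = kg of phthalo blue, x3 = kg of iron-oxide red, x4 = kg of zinc oxide.
Minimize 8.02x1 + 28.5x2 + 2.5x3 + 4.95x4 subject to:
  142x1 + 68x2 + 171x3 + 82x4 ≥ 475   (hiding power)
  17x1 + 42x2 + 23x3 + 13x4 ≤ 98   (oil absorption)
  221x1 + 26x3 ≥ 88   (yellow component)
  x1, x2, x3, x4 ≥ 0.
At the optimum only chrome yellow, iron-oxide red are positive (phthalo blue, zinc oxide = 0). There the hiding power and yellow component constraints are tight.
Optimal quantities: chrome yellow = 0.07912 kg, iron-oxide red = 2.712 kg.
Hence cost = 8.02·0.07912 + 2.5·2.712 = €7.4145.

€7.41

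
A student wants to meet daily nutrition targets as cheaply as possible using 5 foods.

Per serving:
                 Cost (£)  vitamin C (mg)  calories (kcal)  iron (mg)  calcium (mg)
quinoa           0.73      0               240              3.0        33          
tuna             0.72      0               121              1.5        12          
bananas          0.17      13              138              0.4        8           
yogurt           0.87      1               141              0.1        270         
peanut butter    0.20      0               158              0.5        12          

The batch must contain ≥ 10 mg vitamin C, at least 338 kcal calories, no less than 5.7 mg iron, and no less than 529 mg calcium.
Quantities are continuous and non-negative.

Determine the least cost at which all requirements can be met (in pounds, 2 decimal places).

Let x1 = servings of quinoa, x2 = servings of tuna, x3 = servings of bananas, x4 = servings of yogurt, x5 = servings of peanut butter.
min 0.73x1 + 0.72x2 + 0.17x3 + 0.87x4 + 0.2x5 s.t.:
  13x3 + 1x4 ≥ 10   (vitamin C)
  240x1 + 121x2 + 138x3 + 141x4 + 158x5 ≥ 338   (calories)
  3x1 + 1.5x2 + 0.4x3 + 0.1x4 + 0.5x5 ≥ 5.7   (iron)
  33x1 + 12x2 + 8x3 + 270x4 + 12x5 ≥ 529   (calcium)
  x1, x2, x3, x4, x5 ≥ 0.
The minimum-cost mix takes nothing from tuna, peanut butter — only quinoa, bananas, yogurt. The vitamin C, iron, calcium requirements are met with equality.
Solving gives x1 = 1.758, x3 = 0.6365, x4 = 1.726.
Hence cost = 0.73·1.758 + 0.17·0.6365 + 0.87·1.726 = £2.8932.

£2.89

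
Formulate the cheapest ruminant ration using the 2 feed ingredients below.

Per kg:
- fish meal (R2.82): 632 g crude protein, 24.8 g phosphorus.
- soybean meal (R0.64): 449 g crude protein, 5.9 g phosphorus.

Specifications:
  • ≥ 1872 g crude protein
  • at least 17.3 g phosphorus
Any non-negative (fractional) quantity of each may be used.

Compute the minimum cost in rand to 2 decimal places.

Let x1 = kg of fish meal, x2 = kg of soybean meal.
min 2.82x1 + 0.64x2 with:
  632x1 + 449x2 ≥ 1872   (crude protein)
  24.8x1 + 5.9x2 ≥ 17.3   (phosphorus)
  x1, x2 ≥ 0.
The minimum-cost mix takes nothing from fish meal — only soybean meal. The crude protein requirement is met with equality.
Solving gives x2 = 4.169.
Cost = 0.64·4.169 = 2.6682.

R2.67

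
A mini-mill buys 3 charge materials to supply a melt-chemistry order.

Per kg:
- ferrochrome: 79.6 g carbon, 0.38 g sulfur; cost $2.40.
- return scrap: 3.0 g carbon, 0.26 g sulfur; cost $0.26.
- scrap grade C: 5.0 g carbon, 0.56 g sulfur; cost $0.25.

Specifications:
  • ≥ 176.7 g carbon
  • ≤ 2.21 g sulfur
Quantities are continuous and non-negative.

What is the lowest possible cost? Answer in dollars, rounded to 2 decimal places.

$5.33

This is a linear program. Let x1 = kg of ferrochrome, x2 = kg of return scrap, x3 = kg of scrap grade C.
Minimise 2.4x1 + 0.26x2 + 0.25x3 s.t.:
  79.6x1 + 3x2 + 5x3 ≥ 176.7   (carbon)
  0.38x1 + 0.26x2 + 0.56x3 ≤ 2.21   (sulfur)
  x1, x2, x3 ≥ 0.
At the optimum only ferrochrome is positive (return scrap, scrap grade C = 0). The carbon requirement is met with equality.
That vertex is x1 = 2.22.
Hence cost = 2.4·2.22 = $5.3280.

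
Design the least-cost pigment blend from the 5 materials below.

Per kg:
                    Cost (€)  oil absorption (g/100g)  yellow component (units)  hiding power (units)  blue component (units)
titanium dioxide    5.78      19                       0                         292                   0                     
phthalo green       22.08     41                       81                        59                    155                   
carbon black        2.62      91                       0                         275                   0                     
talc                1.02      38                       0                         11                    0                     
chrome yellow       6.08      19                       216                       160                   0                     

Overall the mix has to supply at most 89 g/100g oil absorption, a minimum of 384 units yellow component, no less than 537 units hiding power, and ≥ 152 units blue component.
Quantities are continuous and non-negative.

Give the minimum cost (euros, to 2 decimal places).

€35.03

Let x1 = kg of titanium dioxide, x2 = kg of phthalo green, x3 = kg of carbon black, x4 = kg of talc, x5 = kg of chrome yellow.
min 5.78x1 + 22.08x2 + 2.62x3 + 1.02x4 + 6.08x5 with:
  19x1 + 41x2 + 91x3 + 38x4 + 19x5 ≤ 89   (oil absorption)
  81x2 + 216x5 ≥ 384   (yellow component)
  292x1 + 59x2 + 275x3 + 11x4 + 160x5 ≥ 537   (hiding power)
  155x2 ≥ 152   (blue component)
  x1, x2, x3, x4, x5 ≥ 0.
At the optimum only titanium dioxide, phthalo green, carbon black, chrome yellow are positive (talc = 0). Binding constraints: oil absorption, yellow component, hiding power, blue component.
Solving gives x1 = 0.7973, x2 = 0.9806, x3 = 0.07531, x5 = 1.41.
Hence cost = 5.78·0.7973 + 22.08·0.9806 + 2.62·0.07531 + 6.08·1.41 = €35.0302.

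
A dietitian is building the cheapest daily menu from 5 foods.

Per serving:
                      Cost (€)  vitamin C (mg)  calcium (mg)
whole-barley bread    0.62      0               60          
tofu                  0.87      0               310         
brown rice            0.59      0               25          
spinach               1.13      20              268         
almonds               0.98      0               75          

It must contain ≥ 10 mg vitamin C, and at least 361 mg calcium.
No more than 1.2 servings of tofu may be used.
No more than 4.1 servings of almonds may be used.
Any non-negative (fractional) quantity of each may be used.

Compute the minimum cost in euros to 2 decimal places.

Let x1 = servings of whole-barley bread, x2 = servings of tofu, x3 = servings of brown rice, x4 = servings of spinach, x5 = servings of almonds.
Minimize 0.62x1 + 0.87x2 + 0.59x3 + 1.13x4 + 0.98x5 with:
  20x4 ≥ 10   (vitamin C)
  60x1 + 310x2 + 25x3 + 268x4 + 75x5 ≥ 361   (calcium)
  x2 ≤ 1.2
  x5 ≤ 4.1
  x1, x2, x3, x4, x5 ≥ 0.
At the optimum only tofu, spinach are positive (whole-barley bread, brown rice, almonds = 0). The vitamin C and calcium requirements are met with equality.
Solving gives x2 = 0.7323, x4 = 0.5.
Hence cost = 0.87·0.7323 + 1.13·0.5 = €1.2021.

€1.20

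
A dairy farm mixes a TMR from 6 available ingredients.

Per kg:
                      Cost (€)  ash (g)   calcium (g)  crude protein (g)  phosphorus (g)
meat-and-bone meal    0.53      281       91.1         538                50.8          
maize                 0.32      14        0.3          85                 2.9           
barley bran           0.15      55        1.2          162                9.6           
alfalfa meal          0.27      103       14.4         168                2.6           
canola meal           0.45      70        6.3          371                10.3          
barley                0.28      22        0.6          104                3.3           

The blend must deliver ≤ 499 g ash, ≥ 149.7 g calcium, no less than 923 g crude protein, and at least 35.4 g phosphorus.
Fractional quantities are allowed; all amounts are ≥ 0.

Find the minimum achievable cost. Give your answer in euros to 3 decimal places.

Treat it as an LP. Let x1 = kg of meat-and-bone meal, x2 = kg of maize, x3 = kg of barley bran, x4 = kg of alfalfa meal, x5 = kg of canola meal, x6 = kg of barley.
Minimize 0.53x1 + 0.32x2 + 0.15x3 + 0.27x4 + 0.45x5 + 0.28x6 with:
  281x1 + 14x2 + 55x3 + 103x4 + 70x5 + 22x6 ≤ 499   (ash)
  91.1x1 + 0.3x2 + 1.2x3 + 14.4x4 + 6.3x5 + 0.6x6 ≥ 149.7   (calcium)
  538x1 + 85x2 + 162x3 + 168x4 + 371x5 + 104x6 ≥ 923   (crude protein)
  50.8x1 + 2.9x2 + 9.6x3 + 2.6x4 + 10.3x5 + 3.3x6 ≥ 35.4   (phosphorus)
  x1, x2, x3, x4, x5, x6 ≥ 0.
The cheapest feasible vertex uses only meat-and-bone meal, barley bran; maize, alfalfa meal, canola meal, barley are not used. Binding constraints: calcium and crude protein.
Solving gives x1 = 1.64, x3 = 0.2513.
Objective = 0.53·1.64 + 0.15·0.2513 = 0.90690.

€0.907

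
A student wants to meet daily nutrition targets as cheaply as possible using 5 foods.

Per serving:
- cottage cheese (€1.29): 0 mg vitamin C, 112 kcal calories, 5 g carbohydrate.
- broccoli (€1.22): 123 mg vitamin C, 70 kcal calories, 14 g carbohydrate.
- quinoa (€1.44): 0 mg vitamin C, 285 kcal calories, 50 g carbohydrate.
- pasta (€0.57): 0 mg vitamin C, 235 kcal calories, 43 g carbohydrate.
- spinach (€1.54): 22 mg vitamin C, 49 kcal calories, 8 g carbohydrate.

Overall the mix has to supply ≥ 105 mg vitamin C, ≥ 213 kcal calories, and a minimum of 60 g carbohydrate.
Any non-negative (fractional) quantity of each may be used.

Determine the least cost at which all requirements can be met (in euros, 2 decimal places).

€1.68

This is a linear program. Let x1 = servings of cottage cheese, x2 = servings of broccoli, x3 = servings of quinoa, x4 = servings of pasta, x5 = servings of spinach.
Minimize 1.29x1 + 1.22x2 + 1.44x3 + 0.57x4 + 1.54x5 subject to:
  123x2 + 22x5 ≥ 105   (vitamin C)
  112x1 + 70x2 + 285x3 + 235x4 + 49x5 ≥ 213   (calories)
  5x1 + 14x2 + 50x3 + 43x4 + 8x5 ≥ 60   (carbohydrate)
  x1, x2, x3, x4, x5 ≥ 0.
The minimum-cost mix takes nothing from cottage cheese, quinoa, spinach — only broccoli, pasta. The vitamin C and carbohydrate requirements are met with equality.
So broccoli = 0.8537 servings, pasta = 1.117 servings.
Total cost: 1.22·0.8537 + 0.57·1.117 = 1.6782.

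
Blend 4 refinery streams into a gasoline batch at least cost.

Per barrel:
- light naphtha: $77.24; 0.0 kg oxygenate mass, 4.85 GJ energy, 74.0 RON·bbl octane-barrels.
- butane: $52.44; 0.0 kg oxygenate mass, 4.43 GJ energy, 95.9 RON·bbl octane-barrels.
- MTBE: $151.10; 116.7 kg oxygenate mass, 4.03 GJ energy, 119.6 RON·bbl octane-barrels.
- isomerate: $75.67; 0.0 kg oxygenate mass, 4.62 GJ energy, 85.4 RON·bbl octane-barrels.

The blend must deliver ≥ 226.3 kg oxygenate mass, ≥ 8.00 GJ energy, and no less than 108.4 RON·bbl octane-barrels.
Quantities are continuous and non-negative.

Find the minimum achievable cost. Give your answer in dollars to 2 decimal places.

This is a linear program. Let x1 = barrels of light naphtha, x2 = barrels of butane, x3 = barrels of MTBE, x4 = barrels of isomerate.
min 77.24x1 + 52.44x2 + 151.1x3 + 75.67x4 s.t.:
  116.7x3 ≥ 226.3   (oxygenate mass)
  4.85x1 + 4.43x2 + 4.03x3 + 4.62x4 ≥ 8   (energy)
  74x1 + 95.9x2 + 119.6x3 + 85.4x4 ≥ 108.4   (octane-barrels)
  x1, x2, x3, x4 ≥ 0.
The minimum-cost mix takes nothing from light naphtha, isomerate — only butane, MTBE. Binding constraints: oxygenate mass and energy.
Optimal quantities: butane = 0.0418023 barrels, MTBE = 1.93916 barrels.
Cost = 52.44·0.0418023 + 151.1·1.93916 = 295.1992.

$295.20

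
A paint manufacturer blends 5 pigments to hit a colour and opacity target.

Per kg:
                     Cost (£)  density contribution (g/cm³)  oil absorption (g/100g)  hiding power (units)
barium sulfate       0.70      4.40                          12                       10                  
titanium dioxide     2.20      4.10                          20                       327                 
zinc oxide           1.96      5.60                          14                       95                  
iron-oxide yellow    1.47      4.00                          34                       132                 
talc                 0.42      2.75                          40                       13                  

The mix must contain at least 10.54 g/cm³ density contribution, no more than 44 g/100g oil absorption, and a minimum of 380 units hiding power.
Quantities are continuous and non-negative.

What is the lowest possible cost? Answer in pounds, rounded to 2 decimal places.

£3.40

Let x1 = kg of barium sulfate, x2 = kg of titanium dioxide, x3 = kg of zinc oxide, x4 = kg of iron-oxide yellow, x5 = kg of talc.
Minimise 0.7x1 + 2.2x2 + 1.96x3 + 1.47x4 + 0.42x5 with:
  4.4x1 + 4.1x2 + 5.6x3 + 4x4 + 2.75x5 ≥ 10.54   (density contribution)
  12x1 + 20x2 + 14x3 + 34x4 + 40x5 ≤ 44   (oil absorption)
  10x1 + 327x2 + 95x3 + 132x4 + 13x5 ≥ 380   (hiding power)
  x1, x2, x3, x4, x5 ≥ 0.
The minimum-cost mix takes nothing from zinc oxide, iron-oxide yellow — only barium sulfate, titanium dioxide, talc. The density contribution, oil absorption, hiding power requirements are met with equality.
So barium sulfate = 1.251 kg, titanium dioxide = 1.117 kg, talc = 0.1662 kg.
Total cost: 0.7·1.251 + 2.2·1.117 + 0.42·0.1662 = 3.4029.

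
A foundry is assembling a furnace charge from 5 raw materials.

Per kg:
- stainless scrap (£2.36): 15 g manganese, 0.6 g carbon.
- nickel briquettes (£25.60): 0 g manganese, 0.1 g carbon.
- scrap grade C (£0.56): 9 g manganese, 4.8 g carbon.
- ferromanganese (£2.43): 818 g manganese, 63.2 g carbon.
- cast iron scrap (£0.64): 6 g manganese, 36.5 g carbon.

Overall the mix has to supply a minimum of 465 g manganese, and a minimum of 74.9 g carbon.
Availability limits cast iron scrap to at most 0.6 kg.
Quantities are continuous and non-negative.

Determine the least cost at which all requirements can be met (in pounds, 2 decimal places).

Let x1 = kg of stainless scrap, x2 = kg of nickel briquettes, x3 = kg of scrap grade C, x4 = kg of ferromanganese, x5 = kg of cast iron scrap.
min 2.36x1 + 25.6x2 + 0.56x3 + 2.43x4 + 0.64x5 with:
  15x1 + 9x3 + 818x4 + 6x5 ≥ 465   (manganese)
  0.6x1 + 0.1x2 + 4.8x3 + 63.2x4 + 36.5x5 ≥ 74.9   (carbon)
  x5 ≤ 0.6
  x1, x2, x3, x4, x5 ≥ 0.
The cheapest feasible vertex uses only ferromanganese, cast iron scrap; stainless scrap, nickel briquettes, scrap grade C are not used. Binding constraints: carbon and the cast iron scrap cap.
Optimal quantities: ferromanganese = 0.8386 kg, cast iron scrap = 0.6 kg.
Objective = 2.43·0.8386 + 0.64·0.6 = 2.4218.

£2.42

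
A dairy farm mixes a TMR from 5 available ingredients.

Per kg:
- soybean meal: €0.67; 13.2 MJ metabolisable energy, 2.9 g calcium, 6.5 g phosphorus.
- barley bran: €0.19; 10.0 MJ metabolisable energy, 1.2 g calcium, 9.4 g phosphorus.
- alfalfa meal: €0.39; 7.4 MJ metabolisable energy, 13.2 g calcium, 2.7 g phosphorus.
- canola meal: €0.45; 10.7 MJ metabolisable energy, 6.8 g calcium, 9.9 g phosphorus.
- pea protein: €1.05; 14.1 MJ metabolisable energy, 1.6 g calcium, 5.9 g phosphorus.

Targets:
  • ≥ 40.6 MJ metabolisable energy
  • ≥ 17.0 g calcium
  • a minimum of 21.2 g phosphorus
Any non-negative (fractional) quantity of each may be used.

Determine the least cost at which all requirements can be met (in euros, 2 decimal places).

Let x1 = kg of soybean meal, x2 = kg of barley bran, x3 = kg of alfalfa meal, x4 = kg of canola meal, x5 = kg of pea protein.
Minimise 0.67x1 + 0.19x2 + 0.39x3 + 0.45x4 + 1.05x5 with:
  13.2x1 + 10x2 + 7.4x3 + 10.7x4 + 14.1x5 ≥ 40.6   (metabolisable energy)
  2.9x1 + 1.2x2 + 13.2x3 + 6.8x4 + 1.6x5 ≥ 17   (calcium)
  6.5x1 + 9.4x2 + 2.7x3 + 9.9x4 + 5.9x5 ≥ 21.2   (phosphorus)
  x1, x2, x3, x4, x5 ≥ 0.
The cheapest feasible vertex uses only barley bran, alfalfa meal; soybean meal, canola meal, pea protein are not used. The metabolisable energy and calcium requirements are met with equality.
Solving gives x2 = 3.331, x3 = 0.9851.
Objective = 0.19·3.331 + 0.39·0.9851 = 1.0171.

€1.02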